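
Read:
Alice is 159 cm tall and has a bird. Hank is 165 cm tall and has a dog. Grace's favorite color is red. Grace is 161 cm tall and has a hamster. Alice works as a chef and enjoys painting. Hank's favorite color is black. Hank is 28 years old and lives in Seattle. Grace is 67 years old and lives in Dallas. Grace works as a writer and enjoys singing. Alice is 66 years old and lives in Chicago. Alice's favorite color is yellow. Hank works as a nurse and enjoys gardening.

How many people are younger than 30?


Filter: 1

1


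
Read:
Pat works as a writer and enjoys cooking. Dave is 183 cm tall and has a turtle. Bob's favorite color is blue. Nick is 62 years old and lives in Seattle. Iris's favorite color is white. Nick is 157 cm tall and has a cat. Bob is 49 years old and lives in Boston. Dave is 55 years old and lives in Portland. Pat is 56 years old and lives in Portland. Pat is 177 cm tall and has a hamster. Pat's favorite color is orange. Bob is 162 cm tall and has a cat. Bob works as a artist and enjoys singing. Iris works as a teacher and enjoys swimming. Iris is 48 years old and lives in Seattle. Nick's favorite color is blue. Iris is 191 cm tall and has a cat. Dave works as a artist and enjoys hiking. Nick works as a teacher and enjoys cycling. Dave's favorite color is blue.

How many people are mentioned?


People: Pat, Bob, Nick, Iris, Dave. Count = 5

5


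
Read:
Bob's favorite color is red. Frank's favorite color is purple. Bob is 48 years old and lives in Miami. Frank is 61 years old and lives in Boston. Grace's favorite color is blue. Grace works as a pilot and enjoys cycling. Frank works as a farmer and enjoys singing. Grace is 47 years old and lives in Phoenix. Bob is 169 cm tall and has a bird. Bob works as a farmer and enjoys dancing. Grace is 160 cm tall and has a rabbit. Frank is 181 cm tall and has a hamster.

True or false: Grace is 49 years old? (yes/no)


Grace is actually 47. no

no


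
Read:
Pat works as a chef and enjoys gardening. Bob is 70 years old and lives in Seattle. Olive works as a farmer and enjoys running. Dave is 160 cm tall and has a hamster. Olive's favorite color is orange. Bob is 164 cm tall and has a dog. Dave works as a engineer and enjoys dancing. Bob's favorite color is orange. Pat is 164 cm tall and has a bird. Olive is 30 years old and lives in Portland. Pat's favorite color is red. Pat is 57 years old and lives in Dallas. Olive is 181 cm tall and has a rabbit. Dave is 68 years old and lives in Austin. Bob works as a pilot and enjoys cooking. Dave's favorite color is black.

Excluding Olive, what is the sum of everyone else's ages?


Sum (excluding Olive): 195

195


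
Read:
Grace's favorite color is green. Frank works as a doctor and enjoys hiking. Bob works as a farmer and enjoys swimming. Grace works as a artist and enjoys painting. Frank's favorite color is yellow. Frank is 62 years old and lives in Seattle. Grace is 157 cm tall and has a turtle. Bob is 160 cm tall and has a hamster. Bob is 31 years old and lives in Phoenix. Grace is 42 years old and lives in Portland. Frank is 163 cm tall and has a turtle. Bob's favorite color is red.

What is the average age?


Sum=135, n=3, avg=45

45


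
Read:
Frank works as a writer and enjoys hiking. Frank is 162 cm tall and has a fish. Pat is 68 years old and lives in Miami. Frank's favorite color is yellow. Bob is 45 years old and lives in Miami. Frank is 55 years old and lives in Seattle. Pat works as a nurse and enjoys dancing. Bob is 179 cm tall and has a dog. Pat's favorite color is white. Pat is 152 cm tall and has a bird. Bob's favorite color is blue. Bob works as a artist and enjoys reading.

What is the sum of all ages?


68+55+45 = 168

168


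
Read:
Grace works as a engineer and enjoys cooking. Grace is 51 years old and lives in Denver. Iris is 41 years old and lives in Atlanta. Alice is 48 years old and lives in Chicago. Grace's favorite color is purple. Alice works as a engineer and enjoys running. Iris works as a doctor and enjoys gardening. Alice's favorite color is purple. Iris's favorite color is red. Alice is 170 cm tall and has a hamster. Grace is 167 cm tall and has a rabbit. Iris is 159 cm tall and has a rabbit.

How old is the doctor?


The doctor is Iris, age 41

41


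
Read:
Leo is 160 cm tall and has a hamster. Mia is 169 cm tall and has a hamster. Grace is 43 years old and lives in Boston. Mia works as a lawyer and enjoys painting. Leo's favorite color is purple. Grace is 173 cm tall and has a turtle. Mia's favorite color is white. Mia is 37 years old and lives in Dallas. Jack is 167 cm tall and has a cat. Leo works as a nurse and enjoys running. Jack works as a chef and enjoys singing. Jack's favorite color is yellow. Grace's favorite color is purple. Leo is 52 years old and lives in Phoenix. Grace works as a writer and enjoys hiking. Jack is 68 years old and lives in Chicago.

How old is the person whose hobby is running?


Person with hobby=running is Leo, age 52

52


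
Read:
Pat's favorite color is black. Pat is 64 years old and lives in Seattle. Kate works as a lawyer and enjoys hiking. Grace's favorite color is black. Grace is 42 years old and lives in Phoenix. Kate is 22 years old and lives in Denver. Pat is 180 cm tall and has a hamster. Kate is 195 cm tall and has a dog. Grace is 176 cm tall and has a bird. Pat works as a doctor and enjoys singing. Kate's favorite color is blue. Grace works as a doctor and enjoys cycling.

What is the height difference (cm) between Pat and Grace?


|180 - 176| = 4

4


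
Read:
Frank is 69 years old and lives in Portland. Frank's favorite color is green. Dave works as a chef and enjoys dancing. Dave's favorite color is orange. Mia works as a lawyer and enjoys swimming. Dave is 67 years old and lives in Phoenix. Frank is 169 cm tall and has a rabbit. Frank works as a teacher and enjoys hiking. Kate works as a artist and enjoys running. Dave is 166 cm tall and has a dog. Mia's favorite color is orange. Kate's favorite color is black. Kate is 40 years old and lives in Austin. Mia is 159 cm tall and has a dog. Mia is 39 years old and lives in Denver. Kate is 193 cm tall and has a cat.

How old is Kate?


Kate is 40 years old

40


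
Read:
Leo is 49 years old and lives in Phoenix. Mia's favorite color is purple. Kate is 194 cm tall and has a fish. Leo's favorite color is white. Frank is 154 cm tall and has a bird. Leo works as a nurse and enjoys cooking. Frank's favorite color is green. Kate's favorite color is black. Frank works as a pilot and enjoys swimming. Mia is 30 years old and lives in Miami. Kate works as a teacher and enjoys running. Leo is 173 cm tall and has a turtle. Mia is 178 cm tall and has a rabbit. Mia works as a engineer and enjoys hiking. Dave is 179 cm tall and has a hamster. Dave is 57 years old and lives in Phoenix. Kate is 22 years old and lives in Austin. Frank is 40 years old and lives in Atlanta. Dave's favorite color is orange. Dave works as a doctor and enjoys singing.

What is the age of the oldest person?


Oldest: Dave at 57

57


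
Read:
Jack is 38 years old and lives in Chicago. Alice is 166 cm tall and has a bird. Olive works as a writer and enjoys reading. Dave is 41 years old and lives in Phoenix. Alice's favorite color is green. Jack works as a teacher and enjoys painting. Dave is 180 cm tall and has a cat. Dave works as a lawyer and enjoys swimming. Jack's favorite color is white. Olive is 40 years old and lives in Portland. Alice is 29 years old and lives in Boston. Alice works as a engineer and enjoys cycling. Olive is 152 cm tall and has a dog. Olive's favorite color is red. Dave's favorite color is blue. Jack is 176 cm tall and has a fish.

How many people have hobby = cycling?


Count: 1

1


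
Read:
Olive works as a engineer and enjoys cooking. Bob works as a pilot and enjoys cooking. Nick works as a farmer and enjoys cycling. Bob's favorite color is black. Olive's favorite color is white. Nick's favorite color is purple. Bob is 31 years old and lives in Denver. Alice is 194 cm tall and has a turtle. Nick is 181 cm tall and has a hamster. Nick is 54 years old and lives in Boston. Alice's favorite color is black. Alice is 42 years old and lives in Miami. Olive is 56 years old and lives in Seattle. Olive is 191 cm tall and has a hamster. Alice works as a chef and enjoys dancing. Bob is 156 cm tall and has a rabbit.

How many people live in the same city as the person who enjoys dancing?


Person with hobby dancing is Alice, city Miami. Count = 1

1


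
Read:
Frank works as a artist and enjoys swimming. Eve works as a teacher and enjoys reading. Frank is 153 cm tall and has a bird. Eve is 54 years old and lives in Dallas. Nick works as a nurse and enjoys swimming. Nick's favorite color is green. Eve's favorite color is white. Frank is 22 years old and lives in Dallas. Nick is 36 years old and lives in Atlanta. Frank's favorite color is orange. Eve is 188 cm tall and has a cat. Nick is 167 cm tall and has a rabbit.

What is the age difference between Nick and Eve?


|36 - 54| = 18

18


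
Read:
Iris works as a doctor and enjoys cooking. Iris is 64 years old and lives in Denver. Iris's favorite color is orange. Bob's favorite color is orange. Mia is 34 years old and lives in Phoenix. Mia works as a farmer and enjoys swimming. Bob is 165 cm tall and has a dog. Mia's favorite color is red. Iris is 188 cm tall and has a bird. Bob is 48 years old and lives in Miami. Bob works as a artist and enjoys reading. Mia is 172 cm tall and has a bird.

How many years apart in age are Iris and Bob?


64 vs 48, diff = 16

16


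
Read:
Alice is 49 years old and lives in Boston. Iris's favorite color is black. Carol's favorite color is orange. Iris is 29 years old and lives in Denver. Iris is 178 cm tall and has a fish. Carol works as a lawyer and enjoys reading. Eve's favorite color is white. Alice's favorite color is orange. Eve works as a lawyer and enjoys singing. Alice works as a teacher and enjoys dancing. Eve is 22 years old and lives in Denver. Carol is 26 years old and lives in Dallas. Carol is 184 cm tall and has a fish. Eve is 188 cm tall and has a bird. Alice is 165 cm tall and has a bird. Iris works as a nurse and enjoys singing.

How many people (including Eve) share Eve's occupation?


Eve is a lawyer. Count = 2

2


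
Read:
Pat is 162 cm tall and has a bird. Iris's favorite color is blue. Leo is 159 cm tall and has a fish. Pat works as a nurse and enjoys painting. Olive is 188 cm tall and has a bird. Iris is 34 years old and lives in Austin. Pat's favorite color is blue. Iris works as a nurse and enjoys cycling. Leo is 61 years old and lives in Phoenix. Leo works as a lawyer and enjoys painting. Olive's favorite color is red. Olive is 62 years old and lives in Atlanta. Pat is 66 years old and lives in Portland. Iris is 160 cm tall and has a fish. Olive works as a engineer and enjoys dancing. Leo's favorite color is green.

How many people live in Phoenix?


Count in Phoenix: 1

1


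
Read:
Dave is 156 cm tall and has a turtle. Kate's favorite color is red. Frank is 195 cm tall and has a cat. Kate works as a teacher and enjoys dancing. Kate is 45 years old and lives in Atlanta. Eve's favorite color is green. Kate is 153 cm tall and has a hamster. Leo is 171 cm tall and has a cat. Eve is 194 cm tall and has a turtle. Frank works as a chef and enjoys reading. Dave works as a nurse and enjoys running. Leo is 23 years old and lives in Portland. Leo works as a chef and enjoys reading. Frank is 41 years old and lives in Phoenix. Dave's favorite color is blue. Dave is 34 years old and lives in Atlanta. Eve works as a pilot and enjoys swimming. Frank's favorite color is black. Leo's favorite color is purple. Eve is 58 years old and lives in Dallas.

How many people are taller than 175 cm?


Taller than 175: 2

2


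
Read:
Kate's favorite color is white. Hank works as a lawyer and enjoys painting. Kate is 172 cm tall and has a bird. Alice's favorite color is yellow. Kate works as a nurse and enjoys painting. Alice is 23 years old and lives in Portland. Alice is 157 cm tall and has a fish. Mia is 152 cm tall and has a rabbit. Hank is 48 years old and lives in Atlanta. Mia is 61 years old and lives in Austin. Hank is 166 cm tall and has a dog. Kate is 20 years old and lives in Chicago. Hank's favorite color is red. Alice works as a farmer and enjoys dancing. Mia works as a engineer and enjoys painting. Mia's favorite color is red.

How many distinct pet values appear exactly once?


Unique pet values: 4

4


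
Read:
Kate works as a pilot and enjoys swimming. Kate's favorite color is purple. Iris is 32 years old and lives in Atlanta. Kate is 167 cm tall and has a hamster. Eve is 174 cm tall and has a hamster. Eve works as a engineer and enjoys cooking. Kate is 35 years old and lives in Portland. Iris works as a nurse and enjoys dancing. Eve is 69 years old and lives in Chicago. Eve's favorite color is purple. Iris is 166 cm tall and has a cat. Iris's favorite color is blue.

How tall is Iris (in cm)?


Iris is 166 cm tall

166


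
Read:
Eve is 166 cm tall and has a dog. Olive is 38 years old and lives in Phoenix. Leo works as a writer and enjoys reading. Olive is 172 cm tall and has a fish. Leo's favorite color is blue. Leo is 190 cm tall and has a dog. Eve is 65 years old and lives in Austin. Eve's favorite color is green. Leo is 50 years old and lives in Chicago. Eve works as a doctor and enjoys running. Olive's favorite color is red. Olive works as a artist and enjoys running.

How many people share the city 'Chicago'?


Count: 1

1


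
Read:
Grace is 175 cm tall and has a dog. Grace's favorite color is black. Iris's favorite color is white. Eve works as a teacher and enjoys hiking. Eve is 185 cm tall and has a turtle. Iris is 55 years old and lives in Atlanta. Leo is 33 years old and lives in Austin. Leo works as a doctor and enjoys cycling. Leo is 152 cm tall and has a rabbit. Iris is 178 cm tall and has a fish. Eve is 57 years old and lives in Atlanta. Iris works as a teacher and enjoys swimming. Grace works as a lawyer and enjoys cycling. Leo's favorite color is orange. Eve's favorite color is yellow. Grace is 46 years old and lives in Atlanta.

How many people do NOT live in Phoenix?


Not in Phoenix: 4

4


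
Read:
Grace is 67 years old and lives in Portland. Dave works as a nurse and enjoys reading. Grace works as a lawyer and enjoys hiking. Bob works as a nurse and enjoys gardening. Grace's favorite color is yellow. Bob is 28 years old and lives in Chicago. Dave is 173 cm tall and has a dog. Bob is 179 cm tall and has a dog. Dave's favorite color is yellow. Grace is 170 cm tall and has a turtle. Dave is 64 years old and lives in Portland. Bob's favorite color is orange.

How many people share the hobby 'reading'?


Count: 1

1


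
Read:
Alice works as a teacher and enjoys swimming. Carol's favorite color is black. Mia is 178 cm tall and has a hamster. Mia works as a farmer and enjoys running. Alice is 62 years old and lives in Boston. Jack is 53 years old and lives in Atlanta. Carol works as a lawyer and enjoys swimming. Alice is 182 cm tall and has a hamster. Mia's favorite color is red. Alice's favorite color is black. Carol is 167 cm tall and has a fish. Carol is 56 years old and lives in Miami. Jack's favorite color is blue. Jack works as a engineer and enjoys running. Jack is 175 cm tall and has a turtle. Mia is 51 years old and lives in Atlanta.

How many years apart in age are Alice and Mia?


62 vs 51, diff = 11

11


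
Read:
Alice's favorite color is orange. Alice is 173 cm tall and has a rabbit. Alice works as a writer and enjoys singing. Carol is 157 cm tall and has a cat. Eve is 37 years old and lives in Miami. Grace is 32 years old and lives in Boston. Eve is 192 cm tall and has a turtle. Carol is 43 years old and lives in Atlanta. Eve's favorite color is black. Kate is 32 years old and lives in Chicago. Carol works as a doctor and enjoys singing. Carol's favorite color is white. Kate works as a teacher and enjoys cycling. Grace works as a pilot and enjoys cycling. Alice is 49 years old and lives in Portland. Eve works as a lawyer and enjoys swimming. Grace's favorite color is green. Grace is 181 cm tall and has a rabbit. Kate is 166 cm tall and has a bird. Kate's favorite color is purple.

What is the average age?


Sum=193, n=5, avg=38.6

38.6


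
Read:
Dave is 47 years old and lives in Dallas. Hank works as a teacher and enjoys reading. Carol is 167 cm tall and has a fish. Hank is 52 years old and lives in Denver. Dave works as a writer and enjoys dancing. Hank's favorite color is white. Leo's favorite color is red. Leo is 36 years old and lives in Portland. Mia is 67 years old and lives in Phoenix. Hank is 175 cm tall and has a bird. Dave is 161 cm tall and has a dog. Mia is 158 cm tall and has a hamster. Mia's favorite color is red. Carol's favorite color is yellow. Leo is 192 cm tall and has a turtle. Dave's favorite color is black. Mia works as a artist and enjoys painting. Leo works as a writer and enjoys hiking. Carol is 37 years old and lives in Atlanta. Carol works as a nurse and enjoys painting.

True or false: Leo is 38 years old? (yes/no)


Leo is actually 36. no

no


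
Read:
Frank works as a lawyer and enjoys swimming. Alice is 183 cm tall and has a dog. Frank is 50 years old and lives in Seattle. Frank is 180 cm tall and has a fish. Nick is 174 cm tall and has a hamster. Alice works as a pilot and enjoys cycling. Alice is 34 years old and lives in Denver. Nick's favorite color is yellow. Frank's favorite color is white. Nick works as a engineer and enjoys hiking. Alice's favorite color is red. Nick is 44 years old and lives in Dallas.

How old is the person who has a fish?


Person with fish is Frank, age 50

50


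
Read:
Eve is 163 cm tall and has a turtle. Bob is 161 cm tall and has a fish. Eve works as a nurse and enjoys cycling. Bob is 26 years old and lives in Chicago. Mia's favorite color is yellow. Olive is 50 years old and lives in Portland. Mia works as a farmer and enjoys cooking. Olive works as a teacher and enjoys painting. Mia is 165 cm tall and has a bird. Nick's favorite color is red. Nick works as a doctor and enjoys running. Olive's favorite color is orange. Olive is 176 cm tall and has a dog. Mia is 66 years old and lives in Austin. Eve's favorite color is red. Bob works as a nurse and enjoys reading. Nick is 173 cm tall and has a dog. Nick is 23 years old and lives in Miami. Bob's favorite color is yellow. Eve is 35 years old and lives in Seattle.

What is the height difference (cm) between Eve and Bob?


|163 - 161| = 2

2


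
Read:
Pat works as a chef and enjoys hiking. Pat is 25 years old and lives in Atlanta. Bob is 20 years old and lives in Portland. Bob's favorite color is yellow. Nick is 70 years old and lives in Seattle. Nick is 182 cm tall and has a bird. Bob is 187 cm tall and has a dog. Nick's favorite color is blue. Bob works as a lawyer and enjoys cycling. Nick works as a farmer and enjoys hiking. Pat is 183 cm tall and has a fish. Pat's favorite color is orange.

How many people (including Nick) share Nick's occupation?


Nick is a farmer. Count = 1

1


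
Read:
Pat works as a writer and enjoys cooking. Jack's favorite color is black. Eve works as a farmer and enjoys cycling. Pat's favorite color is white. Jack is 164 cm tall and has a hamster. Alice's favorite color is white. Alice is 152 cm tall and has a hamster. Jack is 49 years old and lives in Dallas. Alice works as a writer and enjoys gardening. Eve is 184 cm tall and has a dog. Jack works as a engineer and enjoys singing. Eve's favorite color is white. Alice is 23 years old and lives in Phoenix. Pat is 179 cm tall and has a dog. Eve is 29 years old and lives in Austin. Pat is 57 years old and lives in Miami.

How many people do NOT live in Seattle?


Not in Seattle: 4

4


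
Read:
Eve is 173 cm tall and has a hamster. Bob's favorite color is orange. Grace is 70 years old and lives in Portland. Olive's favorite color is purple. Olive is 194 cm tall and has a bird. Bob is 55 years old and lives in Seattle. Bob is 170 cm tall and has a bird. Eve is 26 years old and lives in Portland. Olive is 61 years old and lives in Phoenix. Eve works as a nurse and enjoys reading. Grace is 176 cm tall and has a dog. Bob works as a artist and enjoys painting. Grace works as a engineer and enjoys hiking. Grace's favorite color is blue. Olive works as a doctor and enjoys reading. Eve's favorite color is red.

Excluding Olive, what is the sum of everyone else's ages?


Sum (excluding Olive): 151

151


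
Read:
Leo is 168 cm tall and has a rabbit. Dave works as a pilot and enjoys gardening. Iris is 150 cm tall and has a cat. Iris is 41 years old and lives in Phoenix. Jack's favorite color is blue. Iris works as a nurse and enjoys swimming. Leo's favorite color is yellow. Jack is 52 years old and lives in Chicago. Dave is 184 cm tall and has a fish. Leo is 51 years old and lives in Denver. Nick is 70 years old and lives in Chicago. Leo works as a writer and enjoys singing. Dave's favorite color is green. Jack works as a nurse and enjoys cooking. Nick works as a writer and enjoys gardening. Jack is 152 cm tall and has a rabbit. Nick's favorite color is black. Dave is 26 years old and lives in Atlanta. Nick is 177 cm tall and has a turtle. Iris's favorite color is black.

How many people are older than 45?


Filter: 3

3


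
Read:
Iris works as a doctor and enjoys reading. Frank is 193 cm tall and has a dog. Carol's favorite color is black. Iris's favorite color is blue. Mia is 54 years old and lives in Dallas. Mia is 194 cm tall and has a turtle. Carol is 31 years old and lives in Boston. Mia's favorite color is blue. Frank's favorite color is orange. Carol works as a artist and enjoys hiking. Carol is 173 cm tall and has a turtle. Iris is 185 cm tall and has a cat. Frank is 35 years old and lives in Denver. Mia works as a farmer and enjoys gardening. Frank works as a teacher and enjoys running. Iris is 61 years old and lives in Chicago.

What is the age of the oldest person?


Oldest: Iris at 61

61


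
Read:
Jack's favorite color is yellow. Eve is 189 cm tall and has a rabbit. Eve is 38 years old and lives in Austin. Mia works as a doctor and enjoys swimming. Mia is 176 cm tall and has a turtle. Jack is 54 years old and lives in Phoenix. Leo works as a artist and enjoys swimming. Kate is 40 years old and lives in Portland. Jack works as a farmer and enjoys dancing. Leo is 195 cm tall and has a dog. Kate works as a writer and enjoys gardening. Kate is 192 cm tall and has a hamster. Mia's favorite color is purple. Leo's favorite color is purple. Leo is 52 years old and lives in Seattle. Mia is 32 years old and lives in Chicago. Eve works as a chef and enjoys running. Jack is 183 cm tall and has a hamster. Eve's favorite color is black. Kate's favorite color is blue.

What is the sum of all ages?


38+40+54+32+52 = 216

216


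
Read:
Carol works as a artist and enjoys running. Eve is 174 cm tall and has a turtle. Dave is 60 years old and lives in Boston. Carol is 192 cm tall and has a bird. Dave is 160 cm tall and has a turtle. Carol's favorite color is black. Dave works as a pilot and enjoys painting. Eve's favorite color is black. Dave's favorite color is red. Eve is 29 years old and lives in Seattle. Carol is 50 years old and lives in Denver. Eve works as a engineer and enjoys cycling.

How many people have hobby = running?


Count: 1

1


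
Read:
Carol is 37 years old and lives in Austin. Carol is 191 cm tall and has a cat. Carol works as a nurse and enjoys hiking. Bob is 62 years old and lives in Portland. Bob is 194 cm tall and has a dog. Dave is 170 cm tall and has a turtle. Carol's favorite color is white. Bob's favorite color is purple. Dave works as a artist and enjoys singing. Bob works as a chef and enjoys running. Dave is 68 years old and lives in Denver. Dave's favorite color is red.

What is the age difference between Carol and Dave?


|37 - 68| = 31

31


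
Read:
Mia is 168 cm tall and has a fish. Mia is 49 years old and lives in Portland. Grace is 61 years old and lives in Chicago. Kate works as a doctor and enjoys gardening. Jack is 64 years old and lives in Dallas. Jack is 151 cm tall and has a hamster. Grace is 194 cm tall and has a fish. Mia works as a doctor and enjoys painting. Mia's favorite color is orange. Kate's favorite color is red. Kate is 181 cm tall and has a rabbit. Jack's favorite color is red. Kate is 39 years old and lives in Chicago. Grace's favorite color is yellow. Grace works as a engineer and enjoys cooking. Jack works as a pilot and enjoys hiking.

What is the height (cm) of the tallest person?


Tallest: Grace at 194 cm

194


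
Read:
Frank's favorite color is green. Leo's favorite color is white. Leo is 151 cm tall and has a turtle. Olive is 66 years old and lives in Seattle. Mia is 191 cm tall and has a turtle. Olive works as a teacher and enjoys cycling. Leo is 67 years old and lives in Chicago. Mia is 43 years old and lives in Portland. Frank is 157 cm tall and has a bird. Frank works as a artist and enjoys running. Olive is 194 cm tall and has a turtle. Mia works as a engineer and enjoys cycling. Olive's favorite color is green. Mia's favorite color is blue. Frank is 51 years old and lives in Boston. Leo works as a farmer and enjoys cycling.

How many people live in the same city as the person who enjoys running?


Person with hobby running is Frank, city Boston. Count = 1

1


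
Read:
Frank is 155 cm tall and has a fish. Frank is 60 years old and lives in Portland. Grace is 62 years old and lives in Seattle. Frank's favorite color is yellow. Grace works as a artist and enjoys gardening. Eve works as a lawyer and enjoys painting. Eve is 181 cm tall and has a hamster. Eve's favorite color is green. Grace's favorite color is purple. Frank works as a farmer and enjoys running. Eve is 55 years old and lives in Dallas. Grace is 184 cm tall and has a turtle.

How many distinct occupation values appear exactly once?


Unique occupation values: 3

3


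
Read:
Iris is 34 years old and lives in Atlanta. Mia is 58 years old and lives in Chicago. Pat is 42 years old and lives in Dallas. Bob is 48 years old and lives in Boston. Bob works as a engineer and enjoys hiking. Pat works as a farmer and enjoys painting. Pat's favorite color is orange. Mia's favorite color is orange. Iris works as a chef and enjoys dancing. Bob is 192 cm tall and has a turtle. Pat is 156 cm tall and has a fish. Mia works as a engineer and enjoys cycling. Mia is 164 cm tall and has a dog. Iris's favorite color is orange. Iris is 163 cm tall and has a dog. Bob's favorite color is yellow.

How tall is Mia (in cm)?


Mia is 164 cm tall

164


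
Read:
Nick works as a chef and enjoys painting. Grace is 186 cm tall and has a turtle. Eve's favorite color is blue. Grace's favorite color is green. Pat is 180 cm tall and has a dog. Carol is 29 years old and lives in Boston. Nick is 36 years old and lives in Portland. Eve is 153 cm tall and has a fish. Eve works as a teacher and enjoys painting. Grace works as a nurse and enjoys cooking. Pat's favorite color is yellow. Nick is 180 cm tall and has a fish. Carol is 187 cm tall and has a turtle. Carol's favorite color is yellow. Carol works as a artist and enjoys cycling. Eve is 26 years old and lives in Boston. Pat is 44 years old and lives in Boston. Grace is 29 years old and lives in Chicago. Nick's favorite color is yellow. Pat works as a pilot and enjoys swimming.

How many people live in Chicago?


Count in Chicago: 1

1


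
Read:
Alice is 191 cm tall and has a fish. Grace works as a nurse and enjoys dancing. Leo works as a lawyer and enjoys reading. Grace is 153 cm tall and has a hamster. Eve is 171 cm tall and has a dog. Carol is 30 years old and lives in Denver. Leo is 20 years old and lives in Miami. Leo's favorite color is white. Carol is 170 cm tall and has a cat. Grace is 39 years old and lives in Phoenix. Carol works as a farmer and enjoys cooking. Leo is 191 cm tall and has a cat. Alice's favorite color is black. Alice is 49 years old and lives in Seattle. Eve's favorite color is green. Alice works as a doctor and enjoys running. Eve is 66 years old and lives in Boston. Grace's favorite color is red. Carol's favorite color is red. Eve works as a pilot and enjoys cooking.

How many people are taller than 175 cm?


Taller than 175: 2

2


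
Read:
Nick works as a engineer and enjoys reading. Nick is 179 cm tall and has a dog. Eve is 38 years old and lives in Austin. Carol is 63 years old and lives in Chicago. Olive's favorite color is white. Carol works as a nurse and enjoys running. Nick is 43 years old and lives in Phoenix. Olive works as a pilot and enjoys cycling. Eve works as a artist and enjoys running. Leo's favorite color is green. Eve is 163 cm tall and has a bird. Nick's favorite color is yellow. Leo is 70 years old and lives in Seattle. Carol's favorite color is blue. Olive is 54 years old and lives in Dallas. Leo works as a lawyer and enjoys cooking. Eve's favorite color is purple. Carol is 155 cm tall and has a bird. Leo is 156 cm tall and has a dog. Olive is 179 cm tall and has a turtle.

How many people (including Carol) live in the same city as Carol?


Carol lives in Chicago. Count = 1

1


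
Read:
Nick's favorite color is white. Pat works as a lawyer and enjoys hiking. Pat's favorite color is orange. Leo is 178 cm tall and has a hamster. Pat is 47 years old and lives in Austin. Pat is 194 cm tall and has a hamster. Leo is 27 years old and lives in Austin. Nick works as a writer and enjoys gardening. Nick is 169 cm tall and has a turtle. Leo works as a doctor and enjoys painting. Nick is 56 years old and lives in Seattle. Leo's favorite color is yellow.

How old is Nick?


Nick is 56 years old

56


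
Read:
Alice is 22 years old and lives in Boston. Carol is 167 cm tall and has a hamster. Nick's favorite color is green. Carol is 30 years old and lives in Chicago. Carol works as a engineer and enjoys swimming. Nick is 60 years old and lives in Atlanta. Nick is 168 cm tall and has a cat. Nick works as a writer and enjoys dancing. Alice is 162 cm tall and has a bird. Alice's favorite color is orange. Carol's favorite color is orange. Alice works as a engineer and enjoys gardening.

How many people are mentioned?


People: Carol, Alice, Nick. Count = 3

3


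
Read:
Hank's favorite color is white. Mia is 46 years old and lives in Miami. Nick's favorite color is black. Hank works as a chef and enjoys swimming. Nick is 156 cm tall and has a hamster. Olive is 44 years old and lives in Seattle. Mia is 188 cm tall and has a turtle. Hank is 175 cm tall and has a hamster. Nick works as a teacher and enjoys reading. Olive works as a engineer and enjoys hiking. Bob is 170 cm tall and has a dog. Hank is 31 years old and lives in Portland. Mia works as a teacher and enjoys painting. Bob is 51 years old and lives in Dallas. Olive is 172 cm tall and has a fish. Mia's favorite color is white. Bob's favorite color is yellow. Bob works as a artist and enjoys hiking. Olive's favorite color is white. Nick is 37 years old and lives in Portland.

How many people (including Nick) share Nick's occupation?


Nick is a teacher. Count = 2

2


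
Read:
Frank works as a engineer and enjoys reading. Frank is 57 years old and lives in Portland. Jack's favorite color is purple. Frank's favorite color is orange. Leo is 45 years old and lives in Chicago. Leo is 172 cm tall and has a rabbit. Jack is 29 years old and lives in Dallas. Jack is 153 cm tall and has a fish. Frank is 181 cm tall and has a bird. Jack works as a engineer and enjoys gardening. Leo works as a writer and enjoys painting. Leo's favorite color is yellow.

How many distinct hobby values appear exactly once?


Unique hobby values: 3

3


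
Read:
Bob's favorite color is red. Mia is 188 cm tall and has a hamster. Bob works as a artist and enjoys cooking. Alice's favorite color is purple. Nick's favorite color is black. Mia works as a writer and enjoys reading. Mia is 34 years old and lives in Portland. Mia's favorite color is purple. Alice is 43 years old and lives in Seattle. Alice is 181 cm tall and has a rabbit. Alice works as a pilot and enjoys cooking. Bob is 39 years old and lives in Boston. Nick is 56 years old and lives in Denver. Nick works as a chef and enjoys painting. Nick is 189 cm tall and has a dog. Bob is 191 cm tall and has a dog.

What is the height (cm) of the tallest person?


Tallest: Bob at 191 cm

191


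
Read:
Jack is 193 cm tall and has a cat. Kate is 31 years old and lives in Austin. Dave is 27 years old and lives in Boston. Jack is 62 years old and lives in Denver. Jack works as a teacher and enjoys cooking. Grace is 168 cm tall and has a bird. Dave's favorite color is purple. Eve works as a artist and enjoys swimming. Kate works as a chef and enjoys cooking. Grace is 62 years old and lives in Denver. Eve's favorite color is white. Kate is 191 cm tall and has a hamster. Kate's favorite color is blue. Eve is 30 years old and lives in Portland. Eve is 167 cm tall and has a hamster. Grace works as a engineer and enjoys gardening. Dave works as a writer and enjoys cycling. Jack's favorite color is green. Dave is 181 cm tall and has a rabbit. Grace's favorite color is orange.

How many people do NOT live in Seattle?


Not in Seattle: 5

5


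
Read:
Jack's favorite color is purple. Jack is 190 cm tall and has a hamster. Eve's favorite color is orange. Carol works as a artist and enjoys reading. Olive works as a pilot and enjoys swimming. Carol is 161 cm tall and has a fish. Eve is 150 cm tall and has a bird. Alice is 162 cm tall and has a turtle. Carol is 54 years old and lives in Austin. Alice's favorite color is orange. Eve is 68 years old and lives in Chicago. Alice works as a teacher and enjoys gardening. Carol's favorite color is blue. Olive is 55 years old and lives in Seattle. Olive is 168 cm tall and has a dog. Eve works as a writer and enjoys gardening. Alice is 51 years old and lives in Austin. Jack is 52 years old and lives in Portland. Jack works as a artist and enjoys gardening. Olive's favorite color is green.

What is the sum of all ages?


68+55+51+52+54 = 280

280


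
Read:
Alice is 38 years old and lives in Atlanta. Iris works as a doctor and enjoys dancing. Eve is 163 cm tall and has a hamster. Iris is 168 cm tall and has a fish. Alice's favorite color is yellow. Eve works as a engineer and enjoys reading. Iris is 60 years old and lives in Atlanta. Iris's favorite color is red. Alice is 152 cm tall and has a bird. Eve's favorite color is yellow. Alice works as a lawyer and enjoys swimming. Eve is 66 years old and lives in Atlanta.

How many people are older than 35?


Filter: 3

3


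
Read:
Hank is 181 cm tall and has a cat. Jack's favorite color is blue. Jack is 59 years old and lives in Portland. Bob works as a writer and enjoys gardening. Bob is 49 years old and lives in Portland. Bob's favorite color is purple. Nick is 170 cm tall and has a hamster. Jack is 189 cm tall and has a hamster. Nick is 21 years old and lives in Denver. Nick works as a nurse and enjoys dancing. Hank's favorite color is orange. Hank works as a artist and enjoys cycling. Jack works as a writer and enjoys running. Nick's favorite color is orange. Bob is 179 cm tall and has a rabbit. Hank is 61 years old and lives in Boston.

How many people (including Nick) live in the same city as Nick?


Nick lives in Denver. Count = 1

1


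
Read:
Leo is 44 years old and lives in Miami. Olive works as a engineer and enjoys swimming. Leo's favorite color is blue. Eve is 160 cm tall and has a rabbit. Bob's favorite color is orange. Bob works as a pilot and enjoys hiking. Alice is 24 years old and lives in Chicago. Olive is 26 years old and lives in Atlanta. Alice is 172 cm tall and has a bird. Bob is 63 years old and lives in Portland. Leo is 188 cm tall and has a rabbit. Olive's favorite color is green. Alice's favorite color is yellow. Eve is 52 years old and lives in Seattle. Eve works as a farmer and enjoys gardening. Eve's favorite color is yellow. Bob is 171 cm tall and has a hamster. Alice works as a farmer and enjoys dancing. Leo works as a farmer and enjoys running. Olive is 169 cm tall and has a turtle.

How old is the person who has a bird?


Person with bird is Alice, age 24

24


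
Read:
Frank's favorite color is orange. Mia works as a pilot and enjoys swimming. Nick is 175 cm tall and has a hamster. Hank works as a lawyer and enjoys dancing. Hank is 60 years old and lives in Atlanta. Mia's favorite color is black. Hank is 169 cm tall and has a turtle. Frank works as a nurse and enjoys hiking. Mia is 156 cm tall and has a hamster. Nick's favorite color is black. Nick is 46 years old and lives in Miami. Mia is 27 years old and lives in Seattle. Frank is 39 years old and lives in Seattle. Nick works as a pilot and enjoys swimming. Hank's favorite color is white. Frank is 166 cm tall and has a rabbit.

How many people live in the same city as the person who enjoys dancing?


Person with hobby dancing is Hank, city Atlanta. Count = 1

1


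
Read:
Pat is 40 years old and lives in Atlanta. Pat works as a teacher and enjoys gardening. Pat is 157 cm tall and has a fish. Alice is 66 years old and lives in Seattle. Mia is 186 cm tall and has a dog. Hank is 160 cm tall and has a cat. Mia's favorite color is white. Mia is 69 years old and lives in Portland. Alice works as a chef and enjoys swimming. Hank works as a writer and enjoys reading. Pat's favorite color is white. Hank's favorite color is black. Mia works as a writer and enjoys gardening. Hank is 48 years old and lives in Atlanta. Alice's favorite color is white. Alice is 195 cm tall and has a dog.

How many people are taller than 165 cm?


Taller than 165: 2

2


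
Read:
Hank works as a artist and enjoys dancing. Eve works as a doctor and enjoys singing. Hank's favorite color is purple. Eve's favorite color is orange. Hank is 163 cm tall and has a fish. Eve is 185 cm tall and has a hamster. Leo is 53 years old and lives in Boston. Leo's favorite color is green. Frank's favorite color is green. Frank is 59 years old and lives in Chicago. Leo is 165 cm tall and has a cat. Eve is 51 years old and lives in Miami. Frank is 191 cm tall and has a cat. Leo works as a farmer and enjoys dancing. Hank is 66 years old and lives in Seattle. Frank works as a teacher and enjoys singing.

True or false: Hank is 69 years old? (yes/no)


Hank is actually 66. no

no


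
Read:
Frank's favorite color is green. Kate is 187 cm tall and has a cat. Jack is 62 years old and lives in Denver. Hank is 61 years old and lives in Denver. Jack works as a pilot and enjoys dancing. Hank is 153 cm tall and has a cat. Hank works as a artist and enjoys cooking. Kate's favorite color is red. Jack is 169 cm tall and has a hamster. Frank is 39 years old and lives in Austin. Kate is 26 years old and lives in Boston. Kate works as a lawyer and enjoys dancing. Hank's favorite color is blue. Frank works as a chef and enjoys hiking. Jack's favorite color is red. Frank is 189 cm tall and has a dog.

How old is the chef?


The chef is Frank, age 39

39


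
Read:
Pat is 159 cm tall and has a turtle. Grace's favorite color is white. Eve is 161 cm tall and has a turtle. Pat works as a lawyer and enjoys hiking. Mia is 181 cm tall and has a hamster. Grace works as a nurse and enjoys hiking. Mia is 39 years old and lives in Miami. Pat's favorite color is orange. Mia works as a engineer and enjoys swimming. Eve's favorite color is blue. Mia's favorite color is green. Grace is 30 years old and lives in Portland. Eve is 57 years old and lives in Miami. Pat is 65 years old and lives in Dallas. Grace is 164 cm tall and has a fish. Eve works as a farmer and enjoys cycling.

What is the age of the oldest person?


Oldest: Pat at 65

65


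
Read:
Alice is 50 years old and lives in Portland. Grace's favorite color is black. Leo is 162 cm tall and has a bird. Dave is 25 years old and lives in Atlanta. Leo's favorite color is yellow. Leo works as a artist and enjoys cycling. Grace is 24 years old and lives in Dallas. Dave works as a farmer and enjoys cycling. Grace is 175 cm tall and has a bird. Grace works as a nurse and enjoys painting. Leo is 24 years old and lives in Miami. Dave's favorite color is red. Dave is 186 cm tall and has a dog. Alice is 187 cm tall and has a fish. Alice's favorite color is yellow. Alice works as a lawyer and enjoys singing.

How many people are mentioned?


People: Alice, Grace, Dave, Leo. Count = 4

4
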